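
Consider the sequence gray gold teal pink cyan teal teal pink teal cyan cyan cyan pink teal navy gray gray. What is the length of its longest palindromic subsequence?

Using dp[i][j] = 2 + dp[i+1][j−1] if the ends match, else max(dp[i+1][j], dp[i][j−1]):
dp[1][17] = 11. A witness is gray teal pink cyan teal pink teal cyan pink teal gray at positions 1,3,4,5,7,8,9,12,13,14,17.

11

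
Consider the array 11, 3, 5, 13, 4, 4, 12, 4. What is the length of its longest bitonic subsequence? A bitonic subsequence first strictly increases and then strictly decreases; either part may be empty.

One longest bitonic subsequence is 3, 5, 13, 12, 4 (positions 2,3,4,7,8): it rises to 13 then falls. Length 5 is optimal.

5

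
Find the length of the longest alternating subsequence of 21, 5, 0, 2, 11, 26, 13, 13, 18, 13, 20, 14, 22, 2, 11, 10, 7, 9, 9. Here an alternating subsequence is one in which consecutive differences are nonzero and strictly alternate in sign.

A longest alternating subsequence is 21, 5, 26, 13, 18, 13, 20, 14, 22, 2, 11, 7, 9 (positions 1,2,6,7,9,10,11,12,13,14,15,17,18); its 12 consecutive differences strictly alternate in sign, and length 13 is optimal.

13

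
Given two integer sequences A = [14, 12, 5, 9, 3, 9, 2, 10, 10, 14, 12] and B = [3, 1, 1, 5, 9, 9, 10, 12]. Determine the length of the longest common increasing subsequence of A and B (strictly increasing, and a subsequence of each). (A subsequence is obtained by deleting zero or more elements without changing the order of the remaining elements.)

A longest common strictly increasing subsequence is 5, 9, 10, 12 (length 4); it appears in order in both A and B, and no longer such subsequence exists.

4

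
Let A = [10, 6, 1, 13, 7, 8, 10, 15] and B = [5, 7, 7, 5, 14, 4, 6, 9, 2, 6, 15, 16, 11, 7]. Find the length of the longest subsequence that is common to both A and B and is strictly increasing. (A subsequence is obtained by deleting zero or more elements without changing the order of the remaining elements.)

2

A longest common strictly increasing subsequence is 7, 15 (length 2); it appears in order in both A and B, and no longer such subsequence exists.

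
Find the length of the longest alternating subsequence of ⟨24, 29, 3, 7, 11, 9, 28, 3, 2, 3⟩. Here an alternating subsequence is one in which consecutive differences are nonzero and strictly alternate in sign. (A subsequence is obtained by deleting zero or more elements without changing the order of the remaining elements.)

8

Track the best alternating length ending on an up-step vs a down-step at each position: up/down = 1/1, 2/1, 1/3, 4/3, 4/3, 4/5, 6/3, 1/7, 1/7, 8/7.
The maximum over both is 8; one such subsequence is 24, 29, 3, 11, 9, 28, 2, 3.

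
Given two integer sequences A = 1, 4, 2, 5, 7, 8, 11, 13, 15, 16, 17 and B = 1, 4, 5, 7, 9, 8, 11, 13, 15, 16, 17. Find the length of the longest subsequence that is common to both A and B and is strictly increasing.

For each value that appears in both, track the longest common increasing run ending there.
The best achievable length is 10; one witness is 1, 4, 5, 7, 8, 11, 13, 15, 16, 17 (A-positions 1,2,4,5,6,7,8,9,10,11, B-positions 1,2,3,4,6,7,8,9,10,11).

10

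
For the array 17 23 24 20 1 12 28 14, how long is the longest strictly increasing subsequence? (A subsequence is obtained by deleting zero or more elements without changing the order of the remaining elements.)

4

Let dp[i] be the longest increasing subsequence ending at position i. Then dp = [1, 2, 3, 2, 1, 2, 4, 3].
The maximum is 4; one witness is 17, 23, 24, 28 at positions 1,2,3,7.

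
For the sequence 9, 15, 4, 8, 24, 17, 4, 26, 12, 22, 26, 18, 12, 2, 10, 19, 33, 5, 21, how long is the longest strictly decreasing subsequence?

One longest decreasing subsequence is 24, 22, 18, 12, 10, 5 (positions 5,10,12,13,15,18), of length 6; no longer one exists.

6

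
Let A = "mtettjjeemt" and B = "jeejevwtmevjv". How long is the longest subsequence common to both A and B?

Backtracking the LCS table gives one alignment: e (A3,B3) → j (A7,B4) → e (A8,B5) → e (A9,B10).
So the longest common subsequence has length 4.

4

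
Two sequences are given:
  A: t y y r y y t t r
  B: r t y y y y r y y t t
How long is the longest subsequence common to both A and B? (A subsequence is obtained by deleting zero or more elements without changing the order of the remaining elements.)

8

Backtracking the LCS table gives one alignment: t (A1,B2) → y (A2,B5) → y (A3,B6) → r (A4,B7) → y (A5,B8) → y (A6,B9) → t (A7,B10) → t (A8,B11).
So the longest common subsequence has length 8.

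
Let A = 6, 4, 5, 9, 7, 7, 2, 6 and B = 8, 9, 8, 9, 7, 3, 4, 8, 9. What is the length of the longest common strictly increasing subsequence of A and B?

2

A longest common strictly increasing subsequence is 4, 9 (length 2); it appears in order in both A and B, and no longer such subsequence exists.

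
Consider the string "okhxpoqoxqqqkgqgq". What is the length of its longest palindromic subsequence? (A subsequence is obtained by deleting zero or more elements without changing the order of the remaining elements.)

Using dp[i][j] = 2 + dp[i+1][j−1] if the ends match, else max(dp[i+1][j], dp[i][j−1]):
dp[1][17] = 7. A witness is kxoqoxk at positions 2,4,6,7,8,9,13.

7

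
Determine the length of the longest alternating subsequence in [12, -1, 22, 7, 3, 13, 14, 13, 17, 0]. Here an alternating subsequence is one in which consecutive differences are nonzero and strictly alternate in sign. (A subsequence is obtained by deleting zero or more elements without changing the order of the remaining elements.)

8

Track the best alternating length ending on an up-step vs a down-step at each position: up/down = 1/1, 1/2, 3/1, 3/4, 3/4, 5/4, 5/4, 5/6, 7/4, 3/8.
The maximum over both is 8; one such subsequence is 12, -1, 22, 7, 14, 13, 17, 0.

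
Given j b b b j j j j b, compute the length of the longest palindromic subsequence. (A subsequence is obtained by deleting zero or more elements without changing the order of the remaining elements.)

Using dp[i][j] = 2 + dp[i+1][j−1] if the ends match, else max(dp[i+1][j], dp[i][j−1]):
dp[1][9] = 6. A witness is bjjjjb at positions 2,5,6,7,8,9.

6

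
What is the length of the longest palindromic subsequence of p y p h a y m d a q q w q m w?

Using dp[i][j] = 2 + dp[i+1][j−1] if the ends match, else max(dp[i+1][j], dp[i][j−1]):
dp[1][15] = 5. A witness is mqwqm at positions 7,10,12,13,14.

5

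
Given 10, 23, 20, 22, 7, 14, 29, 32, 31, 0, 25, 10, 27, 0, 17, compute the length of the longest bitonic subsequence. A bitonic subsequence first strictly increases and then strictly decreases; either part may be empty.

9

Let inc[i] be the LIS ending at i and dec[i] the longest strictly decreasing subsequence starting at i. inc = [1, 2, 2, 3, 1, 2, 4, 5, 5, 1, 4, 2, 5, 1, 3], dec = [3, 5, 4, 4, 2, 3, 4, 5, 4, 1, 3, 2, 2, 1, 1].
max_i inc[i]+dec[i]−1 = 9, with one witness 10, 20, 22, 29, 32, 31, 25, 10, 0.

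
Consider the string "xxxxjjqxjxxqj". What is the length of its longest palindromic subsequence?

8

Using dp[i][j] = 2 + dp[i+1][j−1] if the ends match, else max(dp[i+1][j], dp[i][j−1]):
dp[1][13] = 8. A witness is xxxjjxxx at positions 2,3,4,5,6,8,10,11.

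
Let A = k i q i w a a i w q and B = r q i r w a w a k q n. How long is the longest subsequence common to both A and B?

6

A longest common subsequence is qiwaaq (length 6); the LCS DP confirms no longer common subsequence exists.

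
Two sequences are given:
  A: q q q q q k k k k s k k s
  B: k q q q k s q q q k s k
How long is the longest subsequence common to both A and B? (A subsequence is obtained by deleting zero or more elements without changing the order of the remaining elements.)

A longest common subsequence is qqqqqksk (length 8); the LCS DP confirms no longer common subsequence exists.

8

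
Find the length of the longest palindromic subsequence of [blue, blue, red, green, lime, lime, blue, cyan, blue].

6

One longest palindromic subsequence is blue blue lime lime blue blue (positions 1,2,5,6,7,9); it reads the same forward and backward, and the interval DP gives dp[1][9] = 6.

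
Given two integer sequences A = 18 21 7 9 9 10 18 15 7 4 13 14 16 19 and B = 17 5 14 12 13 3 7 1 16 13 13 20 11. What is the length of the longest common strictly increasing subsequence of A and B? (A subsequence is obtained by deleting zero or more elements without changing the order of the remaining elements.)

2

For each value that appears in both, track the longest common increasing run ending there.
The best achievable length is 2; one witness is 14, 16 (A-positions 12,13, B-positions 3,9).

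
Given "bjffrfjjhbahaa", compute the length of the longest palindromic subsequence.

One longest palindromic subsequence is bjfrfjb (positions 1,2,4,5,6,8,10); it reads the same forward and backward, and the interval DP gives dp[1][14] = 7.

7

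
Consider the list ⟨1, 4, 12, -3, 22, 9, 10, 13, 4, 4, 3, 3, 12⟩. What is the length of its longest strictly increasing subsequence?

One longest increasing subsequence is 1, 4, 9, 10, 13 (positions 1,2,6,7,8), of length 5; no longer one exists.

5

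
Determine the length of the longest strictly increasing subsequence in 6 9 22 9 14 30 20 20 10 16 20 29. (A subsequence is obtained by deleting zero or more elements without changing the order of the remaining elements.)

Scanning left to right, the best length ending at each element is: 6→1, 9→2, 22→3, 9→2, 14→3, 30→4, 20→4, 20→4, 10→3, 16→4, 20→5, 29→6.
So the longest increasing subsequence has length 6, e.g. 6, 9, 14, 16, 20, 29.

6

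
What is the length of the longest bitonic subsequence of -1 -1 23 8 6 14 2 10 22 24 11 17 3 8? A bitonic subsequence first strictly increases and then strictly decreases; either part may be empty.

Let inc[i] be the LIS ending at i and dec[i] the longest strictly decreasing subsequence starting at i. inc = [1, 1, 2, 2, 2, 3, 2, 3, 4, 5, 4, 5, 3, 4], dec = [1, 1, 4, 3, 2, 3, 1, 2, 3, 3, 2, 2, 1, 1].
max_i inc[i]+dec[i]−1 = 7, with one witness -1, 8, 14, 22, 24, 17, 8.

7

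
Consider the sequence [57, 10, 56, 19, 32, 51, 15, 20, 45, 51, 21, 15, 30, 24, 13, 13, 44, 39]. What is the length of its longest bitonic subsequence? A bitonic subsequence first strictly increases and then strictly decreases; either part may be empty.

8

One longest bitonic subsequence is 10, 19, 32, 51, 45, 30, 24, 13 (positions 2,4,5,6,9,13,14,16): it rises to 51 then falls. Length 8 is optimal.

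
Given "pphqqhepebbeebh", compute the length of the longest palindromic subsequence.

8

One longest palindromic subsequence is heebbeeh (positions 3,7,9,10,11,12,13,15); it reads the same forward and backward, and the interval DP gives dp[1][15] = 8.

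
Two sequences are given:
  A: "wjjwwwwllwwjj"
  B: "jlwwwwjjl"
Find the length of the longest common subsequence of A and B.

7

Backtracking the LCS table gives one alignment: j (A2,B1) → w (A6,B3) → w (A7,B4) → w (A10,B5) → w (A11,B6) → j (A12,B7) → j (A13,B8).
So the longest common subsequence has length 7.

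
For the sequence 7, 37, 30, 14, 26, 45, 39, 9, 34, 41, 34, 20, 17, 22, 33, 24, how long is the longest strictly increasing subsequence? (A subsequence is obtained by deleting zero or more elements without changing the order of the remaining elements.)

5

Scanning left to right, the best length ending at each element is: 7→1, 37→2, 30→2, 14→2, 26→3, 45→4, 39→4, 9→2, 34→4, 41→5, 34→4, 20→3, 17→3, 22→4, 33→5, 24→5.
So the longest increasing subsequence has length 5, e.g. 7, 14, 26, 39, 41.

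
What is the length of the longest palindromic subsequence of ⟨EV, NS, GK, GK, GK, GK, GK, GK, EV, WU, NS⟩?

8

One longest palindromic subsequence is NS GK GK GK GK GK GK NS (positions 2,3,4,5,6,7,8,11); it reads the same forward and backward, and the interval DP gives dp[1][11] = 8.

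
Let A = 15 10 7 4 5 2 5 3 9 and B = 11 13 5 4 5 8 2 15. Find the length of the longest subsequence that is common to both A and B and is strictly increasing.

2

A longest common strictly increasing subsequence is 4, 5 (length 2); it appears in order in both A and B, and no longer such subsequence exists.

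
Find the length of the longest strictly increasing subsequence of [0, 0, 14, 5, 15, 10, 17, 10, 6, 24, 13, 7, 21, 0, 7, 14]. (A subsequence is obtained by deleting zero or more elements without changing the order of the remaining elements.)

Scanning left to right, the best length ending at each element is: 0→1, 0→1, 14→2, 5→2, 15→3, 10→3, 17→4, 10→3, 6→3, 24→5, 13→4, 7→4, 21→5, 0→1, 7→4, 14→5.
So the longest increasing subsequence has length 5, e.g. 0, 14, 15, 17, 24.

5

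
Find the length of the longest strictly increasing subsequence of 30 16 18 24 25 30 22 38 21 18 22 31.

6

Scanning left to right, the best length ending at each element is: 30→1, 16→1, 18→2, 24→3, 25→4, 30→5, 22→3, 38→6, 21→3, 18→2, 22→4, 31→6.
So the longest increasing subsequence has length 6, e.g. 16, 18, 24, 25, 30, 38.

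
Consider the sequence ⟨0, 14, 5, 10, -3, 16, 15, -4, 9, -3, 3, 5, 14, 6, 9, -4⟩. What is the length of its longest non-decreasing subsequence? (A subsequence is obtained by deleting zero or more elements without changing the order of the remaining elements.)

6

Let dp[i] be the longest non-decreasing subsequence ending at position i. Then dp = [1, 2, 2, 3, 1, 4, 4, 1, 3, 2, 3, 4, 5, 5, 6, 2].
The maximum is 6; one witness is -3, -3, 3, 5, 6, 9 at positions 5,10,11,12,14,15.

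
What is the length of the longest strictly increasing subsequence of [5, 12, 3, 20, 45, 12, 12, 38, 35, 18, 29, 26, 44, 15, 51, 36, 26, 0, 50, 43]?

Let dp[i] be the longest increasing subsequence ending at position i. Then dp = [1, 2, 1, 3, 4, 2, 2, 4, 4, 3, 4, 4, 5, 3, 6, 5, 4, 1, 6, 6].
The maximum is 6; one witness is 5, 12, 20, 38, 44, 51 at positions 1,2,4,8,13,15.

6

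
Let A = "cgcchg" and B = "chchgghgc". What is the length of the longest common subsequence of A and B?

Backtracking the LCS table gives one alignment: c (A1,B3) → g (A2,B6) → h (A5,B7) → g (A6,B8).
So the longest common subsequence has length 4.

4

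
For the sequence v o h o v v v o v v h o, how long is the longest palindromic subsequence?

9

One longest palindromic subsequence is ohvvovvho (positions 2,3,5,6,8,9,10,11,12); it reads the same forward and backward, and the interval DP gives dp[1][12] = 9.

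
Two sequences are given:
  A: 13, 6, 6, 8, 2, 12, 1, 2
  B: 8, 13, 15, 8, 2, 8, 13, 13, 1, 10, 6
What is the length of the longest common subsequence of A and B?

4

A longest common subsequence is 13, 8, 2, 1 (length 4); the LCS DP confirms no longer common subsequence exists.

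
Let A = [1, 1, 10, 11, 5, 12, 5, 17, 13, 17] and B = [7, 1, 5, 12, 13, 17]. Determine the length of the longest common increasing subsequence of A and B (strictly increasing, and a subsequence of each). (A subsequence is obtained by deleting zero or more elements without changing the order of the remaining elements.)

5

A longest common strictly increasing subsequence is 1, 5, 12, 13, 17 (length 5); it appears in order in both A and B, and no longer such subsequence exists.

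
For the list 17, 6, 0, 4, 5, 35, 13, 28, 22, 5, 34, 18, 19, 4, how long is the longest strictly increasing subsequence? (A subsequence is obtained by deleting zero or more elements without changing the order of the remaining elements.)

6

One longest increasing subsequence is 0, 4, 5, 13, 28, 34 (positions 3,4,5,7,8,11), of length 6; no longer one exists.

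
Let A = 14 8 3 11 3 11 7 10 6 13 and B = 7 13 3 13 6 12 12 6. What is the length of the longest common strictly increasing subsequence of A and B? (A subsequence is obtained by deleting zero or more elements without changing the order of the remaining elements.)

For each value that appears in both, track the longest common increasing run ending there.
The best achievable length is 2; one witness is 7, 13 (A-positions 7,10, B-positions 1,2).

2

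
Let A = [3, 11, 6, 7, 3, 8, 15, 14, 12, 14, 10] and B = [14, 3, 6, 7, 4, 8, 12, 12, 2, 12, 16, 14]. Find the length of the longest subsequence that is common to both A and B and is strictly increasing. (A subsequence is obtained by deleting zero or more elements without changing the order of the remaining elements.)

6

For each value that appears in both, track the longest common increasing run ending there.
The best achievable length is 6; one witness is 3, 6, 7, 8, 12, 14 (A-positions 1,3,4,6,9,10, B-positions 2,3,4,6,7,12).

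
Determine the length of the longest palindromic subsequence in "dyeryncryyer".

5

Using dp[i][j] = 2 + dp[i+1][j−1] if the ends match, else max(dp[i+1][j], dp[i][j−1]):
dp[1][12] = 5. A witness is ryyyr at positions 4,5,9,10,12.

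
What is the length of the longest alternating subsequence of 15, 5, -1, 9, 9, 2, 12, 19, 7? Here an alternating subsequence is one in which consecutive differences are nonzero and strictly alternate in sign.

6

Track the best alternating length ending on an up-step vs a down-step at each position: up/down = 1/1, 1/2, 1/2, 3/2, 3/2, 3/4, 5/2, 5/1, 5/6.
The maximum over both is 6; one such subsequence is 15, 5, 9, 2, 12, 7.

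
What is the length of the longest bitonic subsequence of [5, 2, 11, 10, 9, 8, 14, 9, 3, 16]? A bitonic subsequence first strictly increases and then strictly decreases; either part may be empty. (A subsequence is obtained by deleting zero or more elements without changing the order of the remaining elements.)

6

Let inc[i] be the LIS ending at i and dec[i] the longest strictly decreasing subsequence starting at i. inc = [1, 1, 2, 2, 2, 2, 3, 3, 2, 4], dec = [2, 1, 5, 4, 3, 2, 3, 2, 1, 1].
max_i inc[i]+dec[i]−1 = 6, with one witness 5, 11, 10, 9, 8, 3.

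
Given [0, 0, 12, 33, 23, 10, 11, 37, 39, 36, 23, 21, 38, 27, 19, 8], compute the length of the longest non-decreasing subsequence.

6

Let dp[i] be the longest non-decreasing subsequence ending at position i. Then dp = [1, 2, 3, 4, 4, 3, 4, 5, 6, 5, 5, 5, 6, 6, 5, 3].
The maximum is 6; one witness is 0, 0, 12, 33, 37, 39 at positions 1,2,3,4,8,9.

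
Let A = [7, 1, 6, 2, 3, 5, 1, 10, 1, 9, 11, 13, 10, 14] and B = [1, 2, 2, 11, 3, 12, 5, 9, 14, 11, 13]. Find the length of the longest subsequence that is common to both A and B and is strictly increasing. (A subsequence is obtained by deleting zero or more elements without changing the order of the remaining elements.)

7

A longest common strictly increasing subsequence is 1, 2, 3, 5, 9, 11, 13 (length 7); it appears in order in both A and B, and no longer such subsequence exists.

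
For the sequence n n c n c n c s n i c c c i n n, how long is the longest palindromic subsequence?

One longest palindromic subsequence is nncccicccnn (positions 1,2,3,5,7,10,11,12,13,15,16); it reads the same forward and backward, and the interval DP gives dp[1][16] = 11.

11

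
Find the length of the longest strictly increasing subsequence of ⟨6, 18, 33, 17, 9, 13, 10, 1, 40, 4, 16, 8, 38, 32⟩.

5

One longest increasing subsequence is 6, 9, 13, 16, 38 (positions 1,5,6,11,13), of length 5; no longer one exists.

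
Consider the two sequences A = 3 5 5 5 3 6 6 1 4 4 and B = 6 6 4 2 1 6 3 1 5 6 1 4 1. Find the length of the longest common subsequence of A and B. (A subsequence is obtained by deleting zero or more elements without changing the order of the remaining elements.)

5

A longest common subsequence is 3, 5, 6, 1, 4 (length 5); the LCS DP confirms no longer common subsequence exists.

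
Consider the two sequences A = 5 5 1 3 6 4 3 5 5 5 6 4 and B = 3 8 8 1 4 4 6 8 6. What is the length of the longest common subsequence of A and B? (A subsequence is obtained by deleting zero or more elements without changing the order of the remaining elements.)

Backtracking the LCS table gives one alignment: 1 (A3,B4) → 6 (A5,B7) → 6 (A11,B9).
So the longest common subsequence has length 3.

3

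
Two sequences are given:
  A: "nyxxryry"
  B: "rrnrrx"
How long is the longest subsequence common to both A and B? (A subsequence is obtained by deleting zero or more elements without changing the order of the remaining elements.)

Backtracking the LCS table gives one alignment: n (A1,B3) → r (A5,B4) → r (A7,B5).
So the longest common subsequence has length 3.

3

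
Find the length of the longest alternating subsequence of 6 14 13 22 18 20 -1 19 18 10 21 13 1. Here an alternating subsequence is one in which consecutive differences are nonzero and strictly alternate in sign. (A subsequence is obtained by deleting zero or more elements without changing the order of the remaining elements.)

Track the best alternating length ending on an up-step vs a down-step at each position: up/down = 1/1, 2/1, 2/3, 4/1, 4/5, 6/5, 1/7, 8/7, 8/9, 8/9, 10/5, 10/11, 8/11.
The maximum over both is 11; one such subsequence is 6, 14, 13, 22, 18, 20, -1, 19, 18, 21, 13.

11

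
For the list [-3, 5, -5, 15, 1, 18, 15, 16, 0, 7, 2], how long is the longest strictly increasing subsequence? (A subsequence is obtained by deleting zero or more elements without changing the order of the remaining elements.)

4

Let dp[i] be the longest increasing subsequence ending at position i. Then dp = [1, 2, 1, 3, 2, 4, 3, 4, 2, 3, 3].
The maximum is 4; one witness is -3, 5, 15, 18 at positions 1,2,4,6.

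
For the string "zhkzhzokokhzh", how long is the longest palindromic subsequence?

One longest palindromic subsequence is hzhkokhzh (positions 2,4,5,8,9,10,11,12,13); it reads the same forward and backward, and the interval DP gives dp[1][13] = 9.

9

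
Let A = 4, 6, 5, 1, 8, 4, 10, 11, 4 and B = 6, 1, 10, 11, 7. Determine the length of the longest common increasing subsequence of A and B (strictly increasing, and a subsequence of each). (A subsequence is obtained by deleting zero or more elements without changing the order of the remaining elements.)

3

A longest common strictly increasing subsequence is 6, 10, 11 (length 3); it appears in order in both A and B, and no longer such subsequence exists.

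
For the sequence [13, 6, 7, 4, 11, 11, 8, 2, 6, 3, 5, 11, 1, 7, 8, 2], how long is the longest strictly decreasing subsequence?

6

One longest decreasing subsequence is 13, 11, 8, 6, 3, 1 (positions 1,5,7,9,10,13), of length 6; no longer one exists.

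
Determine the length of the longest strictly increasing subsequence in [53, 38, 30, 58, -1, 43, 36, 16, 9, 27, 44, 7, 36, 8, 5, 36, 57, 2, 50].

Let dp[i] be the longest increasing subsequence ending at position i. Then dp = [1, 1, 1, 2, 1, 2, 2, 2, 2, 3, 4, 2, 4, 3, 2, 4, 5, 2, 5].
The maximum is 5; one witness is -1, 16, 27, 44, 57 at positions 5,8,10,11,17.

5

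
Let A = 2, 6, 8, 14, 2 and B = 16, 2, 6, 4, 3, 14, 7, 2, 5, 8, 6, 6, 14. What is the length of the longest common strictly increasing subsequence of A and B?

For each value that appears in both, track the longest common increasing run ending there.
The best achievable length is 4; one witness is 2, 6, 8, 14 (A-positions 1,2,3,4, B-positions 2,3,10,13).

4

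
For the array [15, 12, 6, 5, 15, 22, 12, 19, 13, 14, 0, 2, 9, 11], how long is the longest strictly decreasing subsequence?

5

One longest decreasing subsequence is 15, 12, 6, 5, 0 (positions 1,2,3,4,11), of length 5; no longer one exists.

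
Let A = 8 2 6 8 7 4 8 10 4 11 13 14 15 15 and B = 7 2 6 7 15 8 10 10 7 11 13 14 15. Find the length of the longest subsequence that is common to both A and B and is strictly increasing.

For each value that appears in both, track the longest common increasing run ending there.
The best achievable length is 9; one witness is 2, 6, 7, 8, 10, 11, 13, 14, 15 (A-positions 2,3,5,7,8,10,11,12,13, B-positions 2,3,4,6,7,10,11,12,13).

9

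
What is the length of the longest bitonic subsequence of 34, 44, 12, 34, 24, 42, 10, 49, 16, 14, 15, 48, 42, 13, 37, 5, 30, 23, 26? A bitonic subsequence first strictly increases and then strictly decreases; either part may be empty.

Let inc[i] be the LIS ending at i and dec[i] the longest strictly decreasing subsequence starting at i. inc = [1, 2, 1, 2, 2, 3, 1, 4, 2, 2, 3, 4, 4, 2, 4, 1, 4, 4, 5], dec = [6, 7, 3, 6, 5, 5, 2, 6, 4, 3, 3, 5, 4, 2, 3, 1, 2, 1, 1].
max_i inc[i]+dec[i]−1 = 9, with one witness 12, 34, 42, 49, 48, 42, 37, 30, 26.

9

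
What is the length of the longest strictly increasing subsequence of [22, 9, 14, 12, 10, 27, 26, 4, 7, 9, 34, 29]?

4

Scanning left to right, the best length ending at each element is: 22→1, 9→1, 14→2, 12→2, 10→2, 27→3, 26→3, 4→1, 7→2, 9→3, 34→4, 29→4.
So the longest increasing subsequence has length 4, e.g. 9, 14, 27, 34.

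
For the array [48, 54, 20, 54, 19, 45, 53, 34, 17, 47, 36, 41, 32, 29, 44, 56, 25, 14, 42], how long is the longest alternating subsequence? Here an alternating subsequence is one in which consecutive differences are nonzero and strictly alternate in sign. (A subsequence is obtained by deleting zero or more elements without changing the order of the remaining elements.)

Track the best alternating length ending on an up-step vs a down-step at each position: up/down = 1/1, 2/1, 1/3, 4/1, 1/5, 6/5, 6/5, 6/7, 1/7, 8/7, 8/9, 10/9, 8/11, 8/11, 12/9, 12/1, 8/13, 1/13, 14/13.
The maximum over both is 14; one such subsequence is 48, 54, 20, 54, 19, 45, 34, 47, 36, 41, 32, 44, 25, 42.

14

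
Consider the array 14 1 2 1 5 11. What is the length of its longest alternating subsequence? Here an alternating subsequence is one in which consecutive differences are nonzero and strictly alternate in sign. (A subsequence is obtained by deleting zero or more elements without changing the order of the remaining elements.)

A longest alternating subsequence is 14, 1, 2, 1, 5 (positions 1,2,3,4,5); its 4 consecutive differences strictly alternate in sign, and length 5 is optimal.

5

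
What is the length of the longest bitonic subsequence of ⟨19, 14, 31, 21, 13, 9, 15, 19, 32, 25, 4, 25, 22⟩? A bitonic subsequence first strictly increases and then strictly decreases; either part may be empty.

6

One longest bitonic subsequence is 19, 31, 21, 13, 9, 4 (positions 1,3,4,5,6,11): it rises to 31 then falls. Length 6 is optimal.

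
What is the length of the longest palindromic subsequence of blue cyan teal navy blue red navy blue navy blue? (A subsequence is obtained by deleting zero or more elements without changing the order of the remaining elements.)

One longest palindromic subsequence is blue navy blue navy blue navy blue (positions 1,4,5,7,8,9,10); it reads the same forward and backward, and the interval DP gives dp[1][10] = 7.

7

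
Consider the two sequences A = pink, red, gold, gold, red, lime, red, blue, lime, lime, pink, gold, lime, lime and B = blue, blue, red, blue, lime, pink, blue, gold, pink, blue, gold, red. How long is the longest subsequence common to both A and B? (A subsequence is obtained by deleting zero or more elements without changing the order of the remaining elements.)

A longest common subsequence is red, lime, blue, pink, gold (length 5); the LCS DP confirms no longer common subsequence exists.

5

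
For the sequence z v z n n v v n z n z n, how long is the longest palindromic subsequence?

Using dp[i][j] = 2 + dp[i+1][j−1] if the ends match, else max(dp[i+1][j], dp[i][j−1]):
dp[1][12] = 8. A witness is znnvvnnz at positions 3,4,5,6,7,8,10,11.

8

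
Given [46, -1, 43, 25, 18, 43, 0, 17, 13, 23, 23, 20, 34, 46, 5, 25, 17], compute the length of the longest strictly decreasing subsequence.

7

Let dp[i] be the longest decreasing subsequence ending at position i. Then dp = [1, 2, 2, 3, 4, 2, 5, 5, 6, 4, 4, 5, 3, 1, 7, 4, 6].
The maximum is 7; one witness is 46, 43, 25, 18, 17, 13, 5 at positions 1,3,4,5,8,9,15.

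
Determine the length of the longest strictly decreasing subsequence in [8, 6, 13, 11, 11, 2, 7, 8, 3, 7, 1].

One longest decreasing subsequence is 13, 11, 7, 3, 1 (positions 3,4,7,9,11), of length 5; no longer one exists.

5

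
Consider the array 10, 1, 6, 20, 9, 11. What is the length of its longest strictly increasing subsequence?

One longest increasing subsequence is 1, 6, 9, 11 (positions 2,3,5,6), of length 4; no longer one exists.

4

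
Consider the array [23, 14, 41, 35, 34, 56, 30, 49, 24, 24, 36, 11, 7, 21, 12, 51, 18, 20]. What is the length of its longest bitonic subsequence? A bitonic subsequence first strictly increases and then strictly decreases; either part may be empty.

Let inc[i] be the LIS ending at i and dec[i] the longest strictly decreasing subsequence starting at i. inc = [1, 1, 2, 2, 2, 3, 2, 3, 2, 2, 3, 1, 1, 2, 2, 4, 3, 4], dec = [4, 3, 7, 6, 5, 5, 4, 4, 3, 3, 3, 2, 1, 2, 1, 2, 1, 1].
max_i inc[i]+dec[i]−1 = 8, with one witness 23, 41, 35, 34, 30, 24, 21, 20.

8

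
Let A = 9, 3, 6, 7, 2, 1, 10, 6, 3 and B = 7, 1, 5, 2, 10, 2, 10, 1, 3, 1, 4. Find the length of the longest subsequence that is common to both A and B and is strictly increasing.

2

A longest common strictly increasing subsequence is 7, 10 (length 2); it appears in order in both A and B, and no longer such subsequence exists.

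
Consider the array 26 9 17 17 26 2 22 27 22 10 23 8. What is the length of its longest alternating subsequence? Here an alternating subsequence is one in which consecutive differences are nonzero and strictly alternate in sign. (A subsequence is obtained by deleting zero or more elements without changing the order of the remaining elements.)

Track the best alternating length ending on an up-step vs a down-step at each position: up/down = 1/1, 1/2, 3/2, 3/2, 3/1, 1/4, 5/4, 5/1, 5/6, 5/6, 7/6, 5/8.
The maximum over both is 8; one such subsequence is 26, 9, 17, 2, 27, 22, 23, 8.

8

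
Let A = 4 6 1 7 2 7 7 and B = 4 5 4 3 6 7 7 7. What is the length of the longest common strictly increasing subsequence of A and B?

A longest common strictly increasing subsequence is 4, 6, 7 (length 3); it appears in order in both A and B, and no longer such subsequence exists.

3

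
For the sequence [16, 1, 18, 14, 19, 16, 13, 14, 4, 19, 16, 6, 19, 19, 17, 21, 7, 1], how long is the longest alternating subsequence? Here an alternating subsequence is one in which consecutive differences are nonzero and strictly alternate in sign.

14

A longest alternating subsequence is 16, 1, 18, 14, 19, 13, 14, 4, 19, 16, 19, 17, 21, 7 (positions 1,2,3,4,5,7,8,9,10,11,13,15,16,17); its 13 consecutive differences strictly alternate in sign, and length 14 is optimal.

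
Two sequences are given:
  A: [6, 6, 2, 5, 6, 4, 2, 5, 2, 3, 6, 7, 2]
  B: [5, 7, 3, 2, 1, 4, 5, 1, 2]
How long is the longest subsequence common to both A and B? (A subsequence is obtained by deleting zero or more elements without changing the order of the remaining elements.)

Backtracking the LCS table gives one alignment: 2 (A3,B4) → 4 (A6,B6) → 5 (A8,B7) → 2 (A13,B9).
So the longest common subsequence has length 4.

4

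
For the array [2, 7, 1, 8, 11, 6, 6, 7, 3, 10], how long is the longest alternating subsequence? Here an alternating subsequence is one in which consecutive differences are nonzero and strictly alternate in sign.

Track the best alternating length ending on an up-step vs a down-step at each position: up/down = 1/1, 2/1, 1/3, 4/1, 4/1, 4/5, 4/5, 6/5, 4/7, 8/5.
The maximum over both is 8; one such subsequence is 2, 7, 1, 8, 6, 7, 3, 10.

8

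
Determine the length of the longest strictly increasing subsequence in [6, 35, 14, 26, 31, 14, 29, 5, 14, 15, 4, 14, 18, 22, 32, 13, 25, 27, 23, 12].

7

One longest increasing subsequence is 6, 14, 15, 18, 22, 25, 27 (positions 1,3,10,13,14,17,18), of length 7; no longer one exists.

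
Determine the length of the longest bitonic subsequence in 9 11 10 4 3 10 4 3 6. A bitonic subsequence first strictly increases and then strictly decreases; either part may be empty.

One longest bitonic subsequence is 9, 11, 10, 4, 3 (positions 1,2,6,7,8): it rises to 11 then falls. Length 5 is optimal.

5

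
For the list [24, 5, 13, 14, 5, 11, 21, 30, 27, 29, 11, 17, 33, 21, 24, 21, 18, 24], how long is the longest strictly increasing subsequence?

Let dp[i] be the longest increasing subsequence ending at position i. Then dp = [1, 1, 2, 3, 1, 2, 4, 5, 5, 6, 2, 4, 7, 5, 6, 5, 5, 6].
The maximum is 7; one witness is 5, 13, 14, 21, 27, 29, 33 at positions 2,3,4,7,9,10,13.

7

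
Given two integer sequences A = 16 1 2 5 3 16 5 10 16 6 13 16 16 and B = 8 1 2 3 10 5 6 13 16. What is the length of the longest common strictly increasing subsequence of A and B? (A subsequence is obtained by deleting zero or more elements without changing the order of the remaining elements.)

For each value that appears in both, track the longest common increasing run ending there.
The best achievable length is 7; one witness is 1, 2, 3, 5, 6, 13, 16 (A-positions 2,3,5,7,10,11,12, B-positions 2,3,4,6,7,8,9).

7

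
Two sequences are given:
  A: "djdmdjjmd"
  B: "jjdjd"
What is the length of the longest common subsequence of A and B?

4

Backtracking the LCS table gives one alignment: j (A2,B2) → d (A5,B3) → j (A7,B4) → d (A9,B5).
So the longest common subsequence has length 4.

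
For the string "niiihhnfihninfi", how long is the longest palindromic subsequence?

8

One longest palindromic subsequence is iiihhiii (positions 2,3,4,5,6,9,12,15); it reads the same forward and backward, and the interval DP gives dp[1][15] = 8.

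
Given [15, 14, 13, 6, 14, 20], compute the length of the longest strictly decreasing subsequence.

4

Let dp[i] be the longest decreasing subsequence ending at position i. Then dp = [1, 2, 3, 4, 2, 1].
The maximum is 4; one witness is 15, 14, 13, 6 at positions 1,2,3,4.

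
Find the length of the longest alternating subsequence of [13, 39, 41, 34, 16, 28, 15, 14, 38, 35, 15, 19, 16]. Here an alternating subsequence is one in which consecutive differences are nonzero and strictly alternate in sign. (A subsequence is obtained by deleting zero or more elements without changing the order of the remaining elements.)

A longest alternating subsequence is 13, 39, 16, 28, 15, 38, 15, 19, 16 (positions 1,2,5,6,7,9,11,12,13); its 8 consecutive differences strictly alternate in sign, and length 9 is optimal.

9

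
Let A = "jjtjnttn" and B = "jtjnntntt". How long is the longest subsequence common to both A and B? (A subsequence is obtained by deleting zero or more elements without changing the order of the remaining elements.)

6

A longest common subsequence is jjtntt (length 6); the LCS DP confirms no longer common subsequence exists.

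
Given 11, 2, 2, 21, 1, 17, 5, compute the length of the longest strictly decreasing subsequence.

3

Let dp[i] be the longest decreasing subsequence ending at position i. Then dp = [1, 2, 2, 1, 3, 2, 3].
The maximum is 3; one witness is 11, 2, 1 at positions 1,2,5.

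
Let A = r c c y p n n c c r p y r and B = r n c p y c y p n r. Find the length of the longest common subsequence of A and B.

Backtracking the LCS table gives one alignment: r (A1,B1) → c (A2,B3) → c (A3,B6) → y (A4,B7) → p (A5,B8) → n (A7,B9) → r (A13,B10).
So the longest common subsequence has length 7.

7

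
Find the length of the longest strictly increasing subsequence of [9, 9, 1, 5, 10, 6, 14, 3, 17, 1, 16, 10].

5

Let dp[i] be the longest increasing subsequence ending at position i. Then dp = [1, 1, 1, 2, 3, 3, 4, 2, 5, 1, 5, 4].
The maximum is 5; one witness is 1, 5, 10, 14, 17 at positions 3,4,5,7,9.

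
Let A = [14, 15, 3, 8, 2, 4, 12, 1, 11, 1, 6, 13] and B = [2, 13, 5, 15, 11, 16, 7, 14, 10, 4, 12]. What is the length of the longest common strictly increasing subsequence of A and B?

For each value that appears in both, track the longest common increasing run ending there.
The best achievable length is 3; one witness is 2, 4, 12 (A-positions 5,6,7, B-positions 1,10,11).

3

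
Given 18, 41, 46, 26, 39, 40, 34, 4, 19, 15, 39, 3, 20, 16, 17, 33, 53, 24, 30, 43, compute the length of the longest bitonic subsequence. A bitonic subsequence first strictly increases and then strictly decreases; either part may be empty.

8

One longest bitonic subsequence is 18, 41, 46, 40, 34, 19, 15, 3 (positions 1,2,3,6,7,9,10,12): it rises to 46 then falls. Length 8 is optimal.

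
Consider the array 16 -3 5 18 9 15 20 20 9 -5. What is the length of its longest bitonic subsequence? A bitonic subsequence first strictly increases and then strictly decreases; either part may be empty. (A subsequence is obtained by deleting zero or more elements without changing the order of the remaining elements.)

7

One longest bitonic subsequence is -3, 5, 9, 15, 20, 9, -5 (positions 2,3,5,6,7,9,10): it rises to 20 then falls. Length 7 is optimal.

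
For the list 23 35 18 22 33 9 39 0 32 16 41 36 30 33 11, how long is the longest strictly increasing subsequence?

Let dp[i] be the longest increasing subsequence ending at position i. Then dp = [1, 2, 1, 2, 3, 1, 4, 1, 3, 2, 5, 4, 3, 4, 2].
The maximum is 5; one witness is 18, 22, 33, 39, 41 at positions 3,4,5,7,11.

5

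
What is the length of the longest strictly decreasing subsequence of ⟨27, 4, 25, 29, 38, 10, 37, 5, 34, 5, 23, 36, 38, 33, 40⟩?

4

One longest decreasing subsequence is 27, 25, 10, 5 (positions 1,3,6,8), of length 4; no longer one exists.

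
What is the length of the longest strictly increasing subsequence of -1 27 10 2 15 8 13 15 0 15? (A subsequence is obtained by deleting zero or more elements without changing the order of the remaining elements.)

5

Scanning left to right, the best length ending at each element is: -1→1, 27→2, 10→2, 2→2, 15→3, 8→3, 13→4, 15→5, 0→2, 15→5.
So the longest increasing subsequence has length 5, e.g. -1, 2, 8, 13, 15.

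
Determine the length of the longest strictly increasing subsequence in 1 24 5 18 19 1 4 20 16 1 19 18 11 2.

One longest increasing subsequence is 1, 5, 18, 19, 20 (positions 1,3,4,5,8), of length 5; no longer one exists.

5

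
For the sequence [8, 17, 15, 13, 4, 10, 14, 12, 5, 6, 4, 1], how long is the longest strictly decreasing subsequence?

One longest decreasing subsequence is 17, 15, 13, 10, 5, 4, 1 (positions 2,3,4,6,9,11,12), of length 7; no longer one exists.

7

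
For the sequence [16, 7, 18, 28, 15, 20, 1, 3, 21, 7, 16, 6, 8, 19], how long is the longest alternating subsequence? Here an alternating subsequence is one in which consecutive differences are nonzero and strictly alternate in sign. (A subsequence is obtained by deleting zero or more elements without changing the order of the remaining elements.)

11

Track the best alternating length ending on an up-step vs a down-step at each position: up/down = 1/1, 1/2, 3/1, 3/1, 3/4, 5/4, 1/6, 7/6, 7/4, 7/8, 9/8, 7/10, 11/10, 11/8.
The maximum over both is 11; one such subsequence is 16, 7, 18, 15, 20, 1, 21, 7, 16, 6, 8.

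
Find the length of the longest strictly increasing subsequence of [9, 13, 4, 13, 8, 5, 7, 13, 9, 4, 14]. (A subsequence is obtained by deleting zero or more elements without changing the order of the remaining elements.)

One longest increasing subsequence is 4, 5, 7, 13, 14 (positions 3,6,7,8,11), of length 5; no longer one exists.

5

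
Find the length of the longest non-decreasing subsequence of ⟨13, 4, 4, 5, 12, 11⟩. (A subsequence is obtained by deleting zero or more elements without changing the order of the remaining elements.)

4

Scanning left to right, the best length ending at each element is: 13→1, 4→1, 4→2, 5→3, 12→4, 11→4.
So the longest non-decreasing subsequence has length 4, e.g. 4, 4, 5, 12.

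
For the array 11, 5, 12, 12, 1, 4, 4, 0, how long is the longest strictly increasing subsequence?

2

Let dp[i] be the longest increasing subsequence ending at position i. Then dp = [1, 1, 2, 2, 1, 2, 2, 1].
The maximum is 2; one witness is 11, 12 at positions 1,3.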